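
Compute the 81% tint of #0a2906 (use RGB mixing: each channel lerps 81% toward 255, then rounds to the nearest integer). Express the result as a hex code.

#d0d6d0

#0a2906 is rgb(10, 41, 6).
Lerp each channel 81% toward 255:
  R: 10 + 0.81×(255−10) = 10 + 198.45 = 208.45 → 208
  G: 41 + 173.34 = 214.34 → 214
  B: 6 + 0.81×(255−6) = 6 + 201.69 = 207.69 → 208
rgb(208, 214, 208) = #d0d6d0.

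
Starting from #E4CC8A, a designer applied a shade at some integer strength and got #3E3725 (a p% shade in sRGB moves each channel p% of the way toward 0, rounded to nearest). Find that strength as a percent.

73%

#E4CC8A is rgb(228, 204, 138); #3E3725 is rgb(62, 55, 37).
On the R channel (widest range): 62 ≈ 228 + (p/100)(0 − 228), so p ≈ 100×(62 − 228)/(0 − 228) = -16600/-228 = 72.81.
p = 73 reproduces all three channels after rounding.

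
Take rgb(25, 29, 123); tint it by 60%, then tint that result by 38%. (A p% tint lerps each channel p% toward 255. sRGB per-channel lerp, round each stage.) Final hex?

Lerp each channel 60% toward 255:
  R: 25 + 0.6×(255−25) = 25 + 138 = 163 → 163
  G: 29 + 0.6×(255−29) = 29 + 135.6 = 164.6 → 165
  B: 123 + 79.2 = 202.2 → 202
After the tint: rgb(163, 165, 202) = #A3A5CA.
Per channel, c → c + 0.38(255 − c):
  R: 163 + 0.38×(255−163) = 163 + 34.96 = 197.96 → 198
  G: 165 + 0.38×(255−165) = 165 + 34.2 = 199.2 → 199
  B: 202 + 0.38×(255−202) = 202 + 20.14 = 222.14 → 222
rgb(198, 199, 222) = #C6C7DE.

#C6C7DE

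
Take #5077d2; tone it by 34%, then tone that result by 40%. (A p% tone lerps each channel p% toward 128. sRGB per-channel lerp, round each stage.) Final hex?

#6d7ca0

#5077d2 is rgb(80, 119, 210).
A 34% tone moves each channel 34% toward 128:
  R: 80 + 0.34×(128−80) = 80 + 16.32 = 96.32 → 96
  G: 119 + 0.34×(128−119) = 119 + 3.06 = 122.06 → 122
  B: 210 + 0.34×(128−210) = 210 − 27.88 = 182.12 → 182
After the tone: rgb(96, 122, 182) = #607ab6.
A 40% tone moves each channel 40% toward 128:
  R: 96 + 12.8 = 108.8 → 109
  G: 122 + 2.4 = 124.4 → 124
  B: 182 + 0.4×(128−182) = 182 − 21.6 = 160.4 → 160
rgb(109, 124, 160) = #6d7ca0.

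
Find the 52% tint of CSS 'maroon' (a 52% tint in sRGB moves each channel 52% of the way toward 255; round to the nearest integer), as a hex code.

CSS maroon is rgb(128, 0, 0).
Lerp each channel 52% toward 255:
  R: 128 + 0.52×(255−128) = 128 + 66.04 = 194.04 → 194
  G: 0 + 132.6 = 132.6 → 133
  B: 0 + 132.6 = 132.6 → 133
rgb(194, 133, 133) = #C28585.

#C28585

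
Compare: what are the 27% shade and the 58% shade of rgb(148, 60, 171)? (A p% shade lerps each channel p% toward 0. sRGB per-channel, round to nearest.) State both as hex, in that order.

#6c2c7d, #3e1948

27% shade:
  R: 148 + 0.27×(0−148) = 148 − 39.96 = 108.04 → 108
  G: 60 + 0.27×(0−60) = 60 − 16.2 = 43.8 → 44
  B: 171 − 46.17 = 124.83 → 125
  → #6c2c7d
58% shade:
  R: 148 + 0.58×(0−148) = 148 − 85.84 = 62.16 → 62
  G: 60 + 0.58×(0−60) = 60 − 34.8 = 25.2 → 25
  B: 171 − 99.18 = 71.82 → 72
  → #3e1948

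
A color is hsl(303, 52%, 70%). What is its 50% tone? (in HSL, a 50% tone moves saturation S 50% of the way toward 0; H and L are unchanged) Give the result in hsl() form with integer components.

S moves 50% from 52 toward 0: 52 − 26 = 26 → 26.
H and L are unchanged.

hsl(303, 26%, 70%)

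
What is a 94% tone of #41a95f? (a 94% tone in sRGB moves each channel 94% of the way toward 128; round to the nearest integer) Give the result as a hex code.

#41a95f is rgb(65, 169, 95).
Lerp each channel 94% toward 128:
  R: 65 + 0.94×(128−65) = 65 + 59.22 = 124.22 → 124
  G: 169 + 0.94×(128−169) = 169 − 38.54 = 130.46 → 130
  B: 95 + 0.94×(128−95) = 95 + 31.02 = 126.02 → 126
rgb(124, 130, 126) = #7c827e.

#7c827e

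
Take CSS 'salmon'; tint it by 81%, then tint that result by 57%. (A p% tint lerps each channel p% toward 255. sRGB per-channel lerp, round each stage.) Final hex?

CSS salmon is rgb(250, 128, 114).
Per channel, c → c + 0.81(255 − c):
  R: 250 + 0.81×(255−250) = 250 + 4.05 = 254.05 → 254
  G: 128 + 0.81×(255−128) = 128 + 102.87 = 230.87 → 231
  B: 114 + 0.81×(255−114) = 114 + 114.21 = 228.21 → 228
After the tint: rgb(254, 231, 228) = #FEE7E4.
Lerp each channel 57% toward 255:
  R: 254 + 0.57 = 254.57 → 255
  G: 231 + 0.57×(255−231) = 231 + 13.68 = 244.68 → 245
  B: 228 + 15.39 = 243.39 → 243
rgb(255, 245, 243) = #FFF5F3.

#FFF5F3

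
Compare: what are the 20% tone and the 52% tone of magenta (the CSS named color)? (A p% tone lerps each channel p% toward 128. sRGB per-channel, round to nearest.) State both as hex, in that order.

#e61ae6, #bd43bd

CSS magenta is rgb(255, 0, 255).
20% tone:
  R: 255 + 0.2×(128−255) = 255 − 25.4 = 229.6 → 230
  G: 0 + 0.2×(128−0) = 0 + 25.6 = 25.6 → 26
  B: 255 + 0.2×(128−255) = 255 − 25.4 = 229.6 → 230
  → #e61ae6
52% tone:
  R: 255 + 0.52×(128−255) = 255 − 66.04 = 188.96 → 189
  G: 0 + 0.52×(128−0) = 0 + 66.56 = 66.56 → 67
  B: 255 − 66.04 = 188.96 → 189
  → #bd43bd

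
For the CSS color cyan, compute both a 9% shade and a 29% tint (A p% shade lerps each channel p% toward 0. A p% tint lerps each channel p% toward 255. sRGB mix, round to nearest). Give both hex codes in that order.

#00e8e8, #4affff

CSS cyan is rgb(0, 255, 255).
9% shade:
  R: 0 + 0.09×(0−0) = 0 + 0 = 0 → 0
  G: 255 + 0.09×(0−255) = 255 − 22.95 = 232.05 → 232
  B: 255 + 0.09×(0−255) = 255 − 22.95 = 232.05 → 232
  → #00e8e8
29% tint:
  R: 0 + 0.29×(255−0) = 0 + 73.95 = 73.95 → 74
  G: 255 + 0.29×(255−255) = 255 + 0 = 255 → 255
  B: 255 + 0.29×(255−255) = 255 + 0 = 255 → 255
  → #4affff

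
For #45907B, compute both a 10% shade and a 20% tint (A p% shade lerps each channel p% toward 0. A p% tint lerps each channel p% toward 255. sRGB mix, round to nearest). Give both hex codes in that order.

#3E826F, #6AA695

#45907B is rgb(69, 144, 123).
10% shade:
  R: 69 − 6.9 = 62.1 → 62
  G: 144 + 0.1×(0−144) = 144 − 14.4 = 129.6 → 130
  B: 123 − 12.3 = 110.7 → 111
  → #3E826F
20% tint:
  R: 69 + 0.2×(255−69) = 69 + 37.2 = 106.2 → 106
  G: 144 + 22.2 = 166.2 → 166
  B: 123 + 0.2×(255−123) = 123 + 26.4 = 149.4 → 149
  → #6AA695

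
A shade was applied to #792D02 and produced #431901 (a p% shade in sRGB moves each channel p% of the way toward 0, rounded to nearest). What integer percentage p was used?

45%

#792D02 is rgb(121, 45, 2); #431901 is rgb(67, 25, 1).
On the R channel (widest range): 67 ≈ 121 + (p/100)(0 − 121), so p ≈ 100×(67 − 121)/(0 − 121) = -5400/-121 = 44.63.
p = 45 reproduces all three channels after rounding.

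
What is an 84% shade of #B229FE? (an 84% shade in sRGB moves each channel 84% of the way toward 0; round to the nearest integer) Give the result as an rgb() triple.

#B229FE is rgb(178, 41, 254).
Lerp each channel 84% toward 0:
  R: 178 − 149.52 = 28.48 → 28
  G: 41 − 34.44 = 6.56 → 7
  B: 254 − 213.36 = 40.64 → 41

rgb(28, 7, 41)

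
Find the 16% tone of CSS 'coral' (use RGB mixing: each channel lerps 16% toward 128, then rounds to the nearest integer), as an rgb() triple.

rgb(235, 127, 88)

CSS coral is rgb(255, 127, 80).
Per channel, c → c + 0.16(128 − c):
  R: 255 + 0.16×(128−255) = 255 − 20.32 = 234.68 → 235
  G: 127 + 0.16 = 127.16 → 127
  B: 80 + 0.16×(128−80) = 80 + 7.68 = 87.68 → 88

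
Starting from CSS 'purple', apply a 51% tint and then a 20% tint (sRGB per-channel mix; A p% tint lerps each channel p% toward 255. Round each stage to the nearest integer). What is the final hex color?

CSS purple is rgb(128, 0, 128).
Lerp each channel 51% toward 255:
  R: 128 + 0.51×(255−128) = 128 + 64.77 = 192.77 → 193
  G: 0 + 130.05 = 130.05 → 130
  B: 128 + 64.77 = 192.77 → 193
After the tint: rgb(193, 130, 193) = #C182C1.
A 20% tint moves each channel 20% toward 255:
  R: 193 + 0.2×(255−193) = 193 + 12.4 = 205.4 → 205
  G: 130 + 0.2×(255−130) = 130 + 25 = 155 → 155
  B: 193 + 0.2×(255−193) = 193 + 12.4 = 205.4 → 205
rgb(205, 155, 205) = #CD9BCD.

#CD9BCD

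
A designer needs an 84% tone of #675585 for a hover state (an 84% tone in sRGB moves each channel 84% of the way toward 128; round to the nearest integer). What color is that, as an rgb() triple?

#675585 is rgb(103, 85, 133).
An 84% tone moves each channel 84% toward 128:
  R: 103 + 0.84×(128−103) = 103 + 21 = 124 → 124
  G: 85 + 36.12 = 121.12 → 121
  B: 133 + 0.84×(128−133) = 133 − 4.2 = 128.8 → 129

rgb(124, 121, 129)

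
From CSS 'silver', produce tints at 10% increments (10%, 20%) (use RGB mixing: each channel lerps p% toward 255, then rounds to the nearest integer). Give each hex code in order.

CSS silver is rgb(192, 192, 192).
10%: (192 + 6.3 = 198.3→198, 192 + 6.3 = 198.3→198, 192 + 6.3 = 198.3→198) → #C6C6C6
20%: (192 + 12.6 = 204.6→205, 192 + 12.6 = 204.6→205, 192 + 12.6 = 204.6→205) → #CDCDCD

#C6C6C6, #CDCDCD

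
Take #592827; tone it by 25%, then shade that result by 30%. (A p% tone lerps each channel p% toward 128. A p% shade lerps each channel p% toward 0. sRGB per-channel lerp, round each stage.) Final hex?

#592827 is rgb(89, 40, 39).
A 25% tone moves each channel 25% toward 128:
  R: 89 + 0.25×(128−89) = 89 + 9.75 = 98.75 → 99
  G: 40 + 0.25×(128−40) = 40 + 22 = 62 → 62
  B: 39 + 22.25 = 61.25 → 61
After the tone: rgb(99, 62, 61) = #633e3d.
Per channel, c → c + 0.3(0 − c):
  R: 99 + 0.3×(0−99) = 99 − 29.7 = 69.3 → 69
  G: 62 + 0.3×(0−62) = 62 − 18.6 = 43.4 → 43
  B: 61 + 0.3×(0−61) = 61 − 18.3 = 42.7 → 43
rgb(69, 43, 43) = #452b2b.

#452b2b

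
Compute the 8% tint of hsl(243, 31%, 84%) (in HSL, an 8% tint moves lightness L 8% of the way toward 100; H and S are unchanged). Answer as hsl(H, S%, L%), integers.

L moves 8% from 84 toward 100: 84 + 1.28 = 85.28 → 85.
H and S are unchanged.

hsl(243, 31%, 85%)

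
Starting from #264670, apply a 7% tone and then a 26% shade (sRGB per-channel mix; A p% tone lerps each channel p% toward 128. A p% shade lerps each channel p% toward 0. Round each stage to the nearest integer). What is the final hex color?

#213754

#264670 is rgb(38, 70, 112).
Per channel, c → c + 0.07(128 − c):
  R: 38 + 6.3 = 44.3 → 44
  G: 70 + 0.07×(128−70) = 70 + 4.06 = 74.06 → 74
  B: 112 + 0.07×(128−112) = 112 + 1.12 = 113.12 → 113
After the tone: rgb(44, 74, 113) = #2c4a71.
Lerp each channel 26% toward 0:
  R: 44 − 11.44 = 32.56 → 33
  G: 74 + 0.26×(0−74) = 74 − 19.24 = 54.76 → 55
  B: 113 − 29.38 = 83.62 → 84
rgb(33, 55, 84) = #213754.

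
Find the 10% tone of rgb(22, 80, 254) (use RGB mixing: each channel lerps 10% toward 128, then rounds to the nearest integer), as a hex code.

#2155F1

Lerp each channel 10% toward 128:
  R: 22 + 10.6 = 32.6 → 33
  G: 80 + 4.8 = 84.8 → 85
  B: 254 + 0.1×(128−254) = 254 − 12.6 = 241.4 → 241
rgb(33, 85, 241) = #2155F1.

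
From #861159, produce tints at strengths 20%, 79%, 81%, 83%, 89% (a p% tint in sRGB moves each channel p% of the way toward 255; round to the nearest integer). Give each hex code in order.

#861159 is rgb(134, 17, 89).
20%: (134 + 24.2 = 158.2→158, 17 + 47.6 = 64.6→65, 89 + 33.2 = 122.2→122) → #9E417A
79%: (134 + 95.59 = 229.59→230, 17 + 188.02 = 205.02→205, 89 + 131.14 = 220.14→220) → #E6CDDC
81%: (134 + 98.01 = 232.01→232, 17 + 192.78 = 209.78→210, 89 + 134.46 = 223.46→223) → #E8D2DF
83%: (134 + 100.43 = 234.43→234, 17 + 197.54 = 214.54→215, 89 + 137.78 = 226.78→227) → #EAD7E3
89%: (134 + 107.69 = 241.69→242, 17 + 211.82 = 228.82→229, 89 + 147.74 = 236.74→237) → #F2E5ED

#9E417A, #E6CDDC, #E8D2DF, #EAD7E3, #F2E5ED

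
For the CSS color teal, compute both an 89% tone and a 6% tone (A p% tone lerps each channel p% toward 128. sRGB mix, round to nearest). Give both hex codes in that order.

#728080, #088080

CSS teal is rgb(0, 128, 128).
89% tone:
  R: 0 + 113.92 = 113.92 → 114
  G: 128 + 0 = 128 → 128
  B: 128 + 0.89×(128−128) = 128 + 0 = 128 → 128
  → #728080
6% tone:
  R: 0 + 7.68 = 7.68 → 8
  G: 128 + 0.06×(128−128) = 128 + 0 = 128 → 128
  B: 128 + 0.06×(128−128) = 128 + 0 = 128 → 128
  → #088080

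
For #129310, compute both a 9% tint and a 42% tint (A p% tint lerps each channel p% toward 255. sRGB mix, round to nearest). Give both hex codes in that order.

#129310 is rgb(18, 147, 16).
9% tint:
  R: 18 + 0.09×(255−18) = 18 + 21.33 = 39.33 → 39
  G: 147 + 9.72 = 156.72 → 157
  B: 16 + 0.09×(255−16) = 16 + 21.51 = 37.51 → 38
  → #279d26
42% tint:
  R: 18 + 0.42×(255−18) = 18 + 99.54 = 117.54 → 118
  G: 147 + 0.42×(255−147) = 147 + 45.36 = 192.36 → 192
  B: 16 + 100.38 = 116.38 → 116
  → #76c074

#279d26, #76c074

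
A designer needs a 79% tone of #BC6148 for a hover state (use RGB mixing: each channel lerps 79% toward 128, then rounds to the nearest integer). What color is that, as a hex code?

#8D7974

#BC6148 is rgb(188, 97, 72).
Per channel, c → c + 0.79(128 − c):
  R: 188 + 0.79×(128−188) = 188 − 47.4 = 140.6 → 141
  G: 97 + 24.49 = 121.49 → 121
  B: 72 + 0.79×(128−72) = 72 + 44.24 = 116.24 → 116
rgb(141, 121, 116) = #8D7974.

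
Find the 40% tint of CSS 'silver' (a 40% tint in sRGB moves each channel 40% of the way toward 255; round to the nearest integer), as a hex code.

#D9D9D9

CSS silver is rgb(192, 192, 192).
Lerp each channel 40% toward 255:
  R: 192 + 0.4×(255−192) = 192 + 25.2 = 217.2 → 217
  G: 192 + 0.4×(255−192) = 192 + 25.2 = 217.2 → 217
  B: 192 + 0.4×(255−192) = 192 + 25.2 = 217.2 → 217
rgb(217, 217, 217) = #D9D9D9.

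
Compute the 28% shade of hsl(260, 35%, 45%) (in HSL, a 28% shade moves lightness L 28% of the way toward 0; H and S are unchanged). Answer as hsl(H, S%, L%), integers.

hsl(260, 35%, 32%)

L moves 28% from 45 toward 0: 45 − 12.6 = 32.4 → 32.
H and S are unchanged.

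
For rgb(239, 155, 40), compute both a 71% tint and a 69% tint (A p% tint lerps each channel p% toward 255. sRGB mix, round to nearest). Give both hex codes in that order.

#FAE2C1, #FAE0BC

71% tint:
  R: 239 + 0.71×(255−239) = 239 + 11.36 = 250.36 → 250
  G: 155 + 0.71×(255−155) = 155 + 71 = 226 → 226
  B: 40 + 0.71×(255−40) = 40 + 152.65 = 192.65 → 193
  → #FAE2C1
69% tint:
  R: 239 + 0.69×(255−239) = 239 + 11.04 = 250.04 → 250
  G: 155 + 69 = 224 → 224
  B: 40 + 0.69×(255−40) = 40 + 148.35 = 188.35 → 188
  → #FAE0BC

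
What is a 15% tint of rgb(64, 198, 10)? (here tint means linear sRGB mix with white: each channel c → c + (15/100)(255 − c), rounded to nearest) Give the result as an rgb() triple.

Per channel, c → c + 0.15(255 − c):
  R: 64 + 28.65 = 92.65 → 93
  G: 198 + 0.15×(255−198) = 198 + 8.55 = 206.55 → 207
  B: 10 + 36.75 = 46.75 → 47

rgb(93, 207, 47)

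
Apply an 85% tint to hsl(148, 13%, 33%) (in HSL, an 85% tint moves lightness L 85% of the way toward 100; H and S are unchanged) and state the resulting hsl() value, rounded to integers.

L moves 85% from 33 toward 100: 33 + 56.95 = 89.95 → 90.
H and S are unchanged.

hsl(148, 13%, 90%)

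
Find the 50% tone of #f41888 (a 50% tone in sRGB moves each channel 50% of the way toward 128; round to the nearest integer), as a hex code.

#f41888 is rgb(244, 24, 136).
A 50% tone moves each channel 50% toward 128:
  R: 244 + 0.5×(128−244) = 244 − 58 = 186 → 186
  G: 24 + 52 = 76 → 76
  B: 136 + 0.5×(128−136) = 136 − 4 = 132 → 132
rgb(186, 76, 132) = #ba4c84.

#ba4c84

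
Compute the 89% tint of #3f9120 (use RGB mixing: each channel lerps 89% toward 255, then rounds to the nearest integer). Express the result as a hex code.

#eaf3e6

#3f9120 is rgb(63, 145, 32).
Per channel, c → c + 0.89(255 − c):
  R: 63 + 0.89×(255−63) = 63 + 170.88 = 233.88 → 234
  G: 145 + 0.89×(255−145) = 145 + 97.9 = 242.9 → 243
  B: 32 + 198.47 = 230.47 → 230
rgb(234, 243, 230) = #eaf3e6.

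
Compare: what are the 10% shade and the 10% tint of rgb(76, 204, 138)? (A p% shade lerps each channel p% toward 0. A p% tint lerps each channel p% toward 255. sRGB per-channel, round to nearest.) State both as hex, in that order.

#44B87C, #5ED196

10% shade:
  R: 76 − 7.6 = 68.4 → 68
  G: 204 + 0.1×(0−204) = 204 − 20.4 = 183.6 → 184
  B: 138 + 0.1×(0−138) = 138 − 13.8 = 124.2 → 124
  → #44B87C
10% tint:
  R: 76 + 0.1×(255−76) = 76 + 17.9 = 93.9 → 94
  G: 204 + 0.1×(255−204) = 204 + 5.1 = 209.1 → 209
  B: 138 + 11.7 = 149.7 → 150
  → #5ED196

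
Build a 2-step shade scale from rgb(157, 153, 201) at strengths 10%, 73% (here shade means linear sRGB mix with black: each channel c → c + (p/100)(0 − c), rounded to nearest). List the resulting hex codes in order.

10%: (157 − 15.7 = 141.3→141, 153 − 15.3 = 137.7→138, 201 − 20.1 = 180.9→181) → #8D8AB5
73%: (157 − 114.61 = 42.39→42, 153 − 111.69 = 41.31→41, 201 − 146.73 = 54.27→54) → #2A2936

#8D8AB5, #2A2936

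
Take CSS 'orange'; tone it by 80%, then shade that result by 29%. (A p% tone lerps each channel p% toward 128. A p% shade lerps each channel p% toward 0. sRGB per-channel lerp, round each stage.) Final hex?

#6D6048

CSS orange is rgb(255, 165, 0).
Per channel, c → c + 0.8(128 − c):
  R: 255 + 0.8×(128−255) = 255 − 101.6 = 153.4 → 153
  G: 165 − 29.6 = 135.4 → 135
  B: 0 + 102.4 = 102.4 → 102
After the tone: rgb(153, 135, 102) = #998766.
Lerp each channel 29% toward 0:
  R: 153 − 44.37 = 108.63 → 109
  G: 135 − 39.15 = 95.85 → 96
  B: 102 + 0.29×(0−102) = 102 − 29.58 = 72.42 → 72
rgb(109, 96, 72) = #6D6048.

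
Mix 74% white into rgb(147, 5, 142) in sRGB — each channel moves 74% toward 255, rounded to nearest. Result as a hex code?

Lerp each channel 74% toward 255:
  R: 147 + 0.74×(255−147) = 147 + 79.92 = 226.92 → 227
  G: 5 + 185 = 190 → 190
  B: 142 + 83.62 = 225.62 → 226
rgb(227, 190, 226) = #E3BEE2.

#E3BEE2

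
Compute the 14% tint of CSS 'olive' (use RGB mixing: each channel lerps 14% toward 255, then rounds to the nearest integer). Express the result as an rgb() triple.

CSS olive is rgb(128, 128, 0).
Lerp each channel 14% toward 255:
  R: 128 + 17.78 = 145.78 → 146
  G: 128 + 17.78 = 145.78 → 146
  B: 0 + 35.7 = 35.7 → 36

rgb(146, 146, 36)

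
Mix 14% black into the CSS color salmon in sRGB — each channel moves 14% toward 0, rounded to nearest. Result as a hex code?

CSS salmon is rgb(250, 128, 114).
Per channel, c → c + 0.14(0 − c):
  R: 250 + 0.14×(0−250) = 250 − 35 = 215 → 215
  G: 128 + 0.14×(0−128) = 128 − 17.92 = 110.08 → 110
  B: 114 + 0.14×(0−114) = 114 − 15.96 = 98.04 → 98
rgb(215, 110, 98) = #d76e62.

#d76e62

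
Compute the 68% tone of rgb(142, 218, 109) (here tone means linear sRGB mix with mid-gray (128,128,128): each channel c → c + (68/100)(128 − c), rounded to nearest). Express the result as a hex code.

Lerp each channel 68% toward 128:
  R: 142 + 0.68×(128−142) = 142 − 9.52 = 132.48 → 132
  G: 218 − 61.2 = 156.8 → 157
  B: 109 + 12.92 = 121.92 → 122
rgb(132, 157, 122) = #849D7A.

#849D7A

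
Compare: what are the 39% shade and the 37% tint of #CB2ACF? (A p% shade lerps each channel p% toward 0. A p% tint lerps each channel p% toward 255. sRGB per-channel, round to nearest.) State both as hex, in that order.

#7C1A7E, #DE79E1

#CB2ACF is rgb(203, 42, 207).
39% shade:
  R: 203 − 79.17 = 123.83 → 124
  G: 42 + 0.39×(0−42) = 42 − 16.38 = 25.62 → 26
  B: 207 + 0.39×(0−207) = 207 − 80.73 = 126.27 → 126
  → #7C1A7E
37% tint:
  R: 203 + 0.37×(255−203) = 203 + 19.24 = 222.24 → 222
  G: 42 + 78.81 = 120.81 → 121
  B: 207 + 17.76 = 224.76 → 225
  → #DE79E1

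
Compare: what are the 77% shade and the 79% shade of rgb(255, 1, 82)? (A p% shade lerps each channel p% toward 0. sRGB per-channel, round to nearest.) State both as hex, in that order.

#3B0013, #360011

77% shade:
  R: 255 + 0.77×(0−255) = 255 − 196.35 = 58.65 → 59
  G: 1 − 0.77 = 0.23 → 0
  B: 82 + 0.77×(0−82) = 82 − 63.14 = 18.86 → 19
  → #3B0013
79% shade:
  R: 255 + 0.79×(0−255) = 255 − 201.45 = 53.55 → 54
  G: 1 − 0.79 = 0.21 → 0
  B: 82 + 0.79×(0−82) = 82 − 64.78 = 17.22 → 17
  → #360011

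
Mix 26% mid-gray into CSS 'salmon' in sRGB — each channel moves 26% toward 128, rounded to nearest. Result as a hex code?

#da8076

CSS salmon is rgb(250, 128, 114).
Lerp each channel 26% toward 128:
  R: 250 + 0.26×(128−250) = 250 − 31.72 = 218.28 → 218
  G: 128 + 0 = 128 → 128
  B: 114 + 3.64 = 117.64 → 118
rgb(218, 128, 118) = #da8076.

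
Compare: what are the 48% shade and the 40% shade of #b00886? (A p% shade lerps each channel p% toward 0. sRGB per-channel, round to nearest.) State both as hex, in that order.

#5c0446, #6a0550

#b00886 is rgb(176, 8, 134).
48% shade:
  R: 176 + 0.48×(0−176) = 176 − 84.48 = 91.52 → 92
  G: 8 − 3.84 = 4.16 → 4
  B: 134 + 0.48×(0−134) = 134 − 64.32 = 69.68 → 70
  → #5c0446
40% shade:
  R: 176 − 70.4 = 105.6 → 106
  G: 8 + 0.4×(0−8) = 8 − 3.2 = 4.8 → 5
  B: 134 + 0.4×(0−134) = 134 − 53.6 = 80.4 → 80
  → #6a0550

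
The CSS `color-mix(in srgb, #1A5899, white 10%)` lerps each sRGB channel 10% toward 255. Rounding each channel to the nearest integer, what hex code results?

#3169A3

#1A5899 is rgb(26, 88, 153).
A 10% tint moves each channel 10% toward 255:
  R: 26 + 22.9 = 48.9 → 49
  G: 88 + 16.7 = 104.7 → 105
  B: 153 + 0.1×(255−153) = 153 + 10.2 = 163.2 → 163
rgb(49, 105, 163) = #3169A3.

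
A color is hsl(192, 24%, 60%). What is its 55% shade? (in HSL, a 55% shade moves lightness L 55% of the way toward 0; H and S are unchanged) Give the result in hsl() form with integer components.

L moves 55% from 60 toward 0: 60 − 33 = 27 → 27.
H and S are unchanged.

hsl(192, 24%, 27%)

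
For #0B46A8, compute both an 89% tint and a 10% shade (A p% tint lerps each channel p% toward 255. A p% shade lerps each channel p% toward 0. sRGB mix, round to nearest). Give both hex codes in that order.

#0B46A8 is rgb(11, 70, 168).
89% tint:
  R: 11 + 0.89×(255−11) = 11 + 217.16 = 228.16 → 228
  G: 70 + 164.65 = 234.65 → 235
  B: 168 + 77.43 = 245.43 → 245
  → #E4EBF5
10% shade:
  R: 11 + 0.1×(0−11) = 11 − 1.1 = 9.9 → 10
  G: 70 + 0.1×(0−70) = 70 − 7 = 63 → 63
  B: 168 − 16.8 = 151.2 → 151
  → #0A3F97

#E4EBF5, #0A3F97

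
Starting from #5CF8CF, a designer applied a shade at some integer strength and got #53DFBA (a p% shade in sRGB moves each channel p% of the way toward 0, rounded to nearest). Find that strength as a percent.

#5CF8CF is rgb(92, 248, 207); #53DFBA is rgb(83, 223, 186).
On the G channel (widest range): 223 ≈ 248 + (p/100)(0 − 248), so p ≈ 100×(223 − 248)/(0 − 248) = -2500/-248 = 10.08.
p = 10 reproduces all three channels after rounding.

10%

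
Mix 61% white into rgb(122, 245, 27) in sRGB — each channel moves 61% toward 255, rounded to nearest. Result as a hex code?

Per channel, c → c + 0.61(255 − c):
  R: 122 + 0.61×(255−122) = 122 + 81.13 = 203.13 → 203
  G: 245 + 0.61×(255−245) = 245 + 6.1 = 251.1 → 251
  B: 27 + 139.08 = 166.08 → 166
rgb(203, 251, 166) = #cbfba6.

#cbfba6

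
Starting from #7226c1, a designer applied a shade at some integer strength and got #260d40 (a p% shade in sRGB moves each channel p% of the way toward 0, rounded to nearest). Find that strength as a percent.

67%

#7226c1 is rgb(114, 38, 193); #260d40 is rgb(38, 13, 64).
On the B channel (widest range): 64 ≈ 193 + (p/100)(0 − 193), so p ≈ 100×(64 − 193)/(0 − 193) = -12900/-193 = 66.84.
p = 67 reproduces all three channels after rounding.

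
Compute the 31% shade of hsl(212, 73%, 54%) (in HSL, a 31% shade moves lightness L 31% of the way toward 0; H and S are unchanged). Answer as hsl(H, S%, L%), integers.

L moves 31% from 54 toward 0: 54 − 16.74 = 37.26 → 37.
H and S are unchanged.

hsl(212, 73%, 37%)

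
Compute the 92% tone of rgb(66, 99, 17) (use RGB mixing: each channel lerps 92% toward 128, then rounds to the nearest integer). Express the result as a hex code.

A 92% tone moves each channel 92% toward 128:
  R: 66 + 57.04 = 123.04 → 123
  G: 99 + 26.68 = 125.68 → 126
  B: 17 + 102.12 = 119.12 → 119
rgb(123, 126, 119) = #7B7E77.

#7B7E77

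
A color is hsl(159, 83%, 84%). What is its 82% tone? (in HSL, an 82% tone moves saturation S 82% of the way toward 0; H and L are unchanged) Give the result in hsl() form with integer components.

hsl(159, 15%, 84%)

S moves 82% from 83 toward 0: 83 − 68.06 = 14.94 → 15.
H and L are unchanged.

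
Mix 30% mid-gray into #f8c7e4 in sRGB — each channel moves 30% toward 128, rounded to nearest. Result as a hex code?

#d4b2c6

#f8c7e4 is rgb(248, 199, 228).
Per channel, c → c + 0.3(128 − c):
  R: 248 + 0.3×(128−248) = 248 − 36 = 212 → 212
  G: 199 − 21.3 = 177.7 → 178
  B: 228 + 0.3×(128−228) = 228 − 30 = 198 → 198
rgb(212, 178, 198) = #d4b2c6.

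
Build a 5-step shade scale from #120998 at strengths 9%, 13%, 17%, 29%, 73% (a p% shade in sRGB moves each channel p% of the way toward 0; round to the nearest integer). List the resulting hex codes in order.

#120998 is rgb(18, 9, 152).
9%: (18 − 1.62 = 16.38→16, 9 − 0.81 = 8.19→8, 152 − 13.68 = 138.32→138) → #10088A
13%: (18 − 2.34 = 15.66→16, 9 − 1.17 = 7.83→8, 152 − 19.76 = 132.24→132) → #100884
17%: (18 − 3.06 = 14.94→15, 9 − 1.53 = 7.47→7, 152 − 25.84 = 126.16→126) → #0F077E
29%: (18 − 5.22 = 12.78→13, 9 − 2.61 = 6.39→6, 152 − 44.08 = 107.92→108) → #0D066C
73%: (18 − 13.14 = 4.86→5, 9 − 6.57 = 2.43→2, 152 − 110.96 = 41.04→41) → #050229

#10088A, #100884, #0F077E, #0D066C, #050229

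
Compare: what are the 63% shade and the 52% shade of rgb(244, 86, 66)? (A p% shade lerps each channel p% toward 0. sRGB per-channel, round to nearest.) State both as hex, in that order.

63% shade:
  R: 244 + 0.63×(0−244) = 244 − 153.72 = 90.28 → 90
  G: 86 + 0.63×(0−86) = 86 − 54.18 = 31.82 → 32
  B: 66 − 41.58 = 24.42 → 24
  → #5A2018
52% shade:
  R: 244 − 126.88 = 117.12 → 117
  G: 86 − 44.72 = 41.28 → 41
  B: 66 + 0.52×(0−66) = 66 − 34.32 = 31.68 → 32
  → #752920

#5A2018, #752920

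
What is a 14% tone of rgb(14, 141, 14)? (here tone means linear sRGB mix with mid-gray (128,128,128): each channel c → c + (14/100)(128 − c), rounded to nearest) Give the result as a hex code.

#1E8B1E

Lerp each channel 14% toward 128:
  R: 14 + 0.14×(128−14) = 14 + 15.96 = 29.96 → 30
  G: 141 + 0.14×(128−141) = 141 − 1.82 = 139.18 → 139
  B: 14 + 15.96 = 29.96 → 30
rgb(30, 139, 30) = #1E8B1E.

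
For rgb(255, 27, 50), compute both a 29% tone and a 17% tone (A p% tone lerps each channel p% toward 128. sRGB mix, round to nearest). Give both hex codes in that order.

#DA3849, #E92C3F

29% tone:
  R: 255 + 0.29×(128−255) = 255 − 36.83 = 218.17 → 218
  G: 27 + 0.29×(128−27) = 27 + 29.29 = 56.29 → 56
  B: 50 + 0.29×(128−50) = 50 + 22.62 = 72.62 → 73
  → #DA3849
17% tone:
  R: 255 − 21.59 = 233.41 → 233
  G: 27 + 0.17×(128−27) = 27 + 17.17 = 44.17 → 44
  B: 50 + 13.26 = 63.26 → 63
  → #E92C3F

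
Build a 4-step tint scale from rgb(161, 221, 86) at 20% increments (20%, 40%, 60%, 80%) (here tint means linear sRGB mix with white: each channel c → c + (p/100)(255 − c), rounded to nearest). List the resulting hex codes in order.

20%: (161 + 18.8 = 179.8→180, 221 + 6.8 = 227.8→228, 86 + 33.8 = 119.8→120) → #b4e478
40%: (161 + 37.6 = 198.6→199, 221 + 13.6 = 234.6→235, 86 + 67.6 = 153.6→154) → #c7eb9a
60%: (161 + 56.4 = 217.4→217, 221 + 20.4 = 241.4→241, 86 + 101.4 = 187.4→187) → #d9f1bb
80%: (161 + 75.2 = 236.2→236, 221 + 27.2 = 248.2→248, 86 + 135.2 = 221.2→221) → #ecf8dd

#b4e478, #c7eb9a, #d9f1bb, #ecf8dd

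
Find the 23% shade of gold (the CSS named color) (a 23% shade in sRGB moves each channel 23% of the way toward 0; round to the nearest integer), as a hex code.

#C4A600

CSS gold is rgb(255, 215, 0).
Per channel, c → c + 0.23(0 − c):
  R: 255 + 0.23×(0−255) = 255 − 58.65 = 196.35 → 196
  G: 215 − 49.45 = 165.55 → 166
  B: 0 + 0 = 0 → 0
rgb(196, 166, 0) = #C4A600.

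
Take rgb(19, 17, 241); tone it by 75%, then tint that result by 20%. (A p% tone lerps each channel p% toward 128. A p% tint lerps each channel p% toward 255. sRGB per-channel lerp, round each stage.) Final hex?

#8483B0

A 75% tone moves each channel 75% toward 128:
  R: 19 + 0.75×(128−19) = 19 + 81.75 = 100.75 → 101
  G: 17 + 0.75×(128−17) = 17 + 83.25 = 100.25 → 100
  B: 241 − 84.75 = 156.25 → 156
After the tone: rgb(101, 100, 156) = #65649C.
Lerp each channel 20% toward 255:
  R: 101 + 30.8 = 131.8 → 132
  G: 100 + 0.2×(255−100) = 100 + 31 = 131 → 131
  B: 156 + 19.8 = 175.8 → 176
rgb(132, 131, 176) = #8483B0.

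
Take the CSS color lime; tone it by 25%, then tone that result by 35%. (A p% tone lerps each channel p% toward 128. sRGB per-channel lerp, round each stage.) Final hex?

CSS lime is rgb(0, 255, 0).
A 25% tone moves each channel 25% toward 128:
  R: 0 + 0.25×(128−0) = 0 + 32 = 32 → 32
  G: 255 − 31.75 = 223.25 → 223
  B: 0 + 0.25×(128−0) = 0 + 32 = 32 → 32
After the tone: rgb(32, 223, 32) = #20df20.
Per channel, c → c + 0.35(128 − c):
  R: 32 + 0.35×(128−32) = 32 + 33.6 = 65.6 → 66
  G: 223 + 0.35×(128−223) = 223 − 33.25 = 189.75 → 190
  B: 32 + 0.35×(128−32) = 32 + 33.6 = 65.6 → 66
rgb(66, 190, 66) = #42be42.

#42be42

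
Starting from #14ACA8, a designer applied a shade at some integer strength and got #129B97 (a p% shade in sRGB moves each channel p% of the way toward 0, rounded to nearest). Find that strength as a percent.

#14ACA8 is rgb(20, 172, 168); #129B97 is rgb(18, 155, 151).
On the G channel (widest range): 155 ≈ 172 + (p/100)(0 − 172), so p ≈ 100×(155 − 172)/(0 − 172) = -1700/-172 = 9.88.
p = 10 reproduces all three channels after rounding.

10%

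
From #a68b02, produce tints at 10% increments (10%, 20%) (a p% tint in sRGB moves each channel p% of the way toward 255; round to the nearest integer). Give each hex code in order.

#a68b02 is rgb(166, 139, 2).
10%: (166 + 8.9 = 174.9→175, 139 + 11.6 = 150.6→151, 2 + 25.3 = 27.3→27) → #af971b
20%: (166 + 17.8 = 183.8→184, 139 + 23.2 = 162.2→162, 2 + 50.6 = 52.6→53) → #b8a235

#af971b, #b8a235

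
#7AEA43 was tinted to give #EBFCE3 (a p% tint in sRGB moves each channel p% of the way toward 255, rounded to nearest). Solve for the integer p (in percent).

#7AEA43 is rgb(122, 234, 67); #EBFCE3 is rgb(235, 252, 227).
On the B channel (widest range): 227 ≈ 67 + (p/100)(255 − 67), so p ≈ 100×(227 − 67)/(255 − 67) = 16000/188 = 85.11.
p = 85 reproduces all three channels after rounding.

85%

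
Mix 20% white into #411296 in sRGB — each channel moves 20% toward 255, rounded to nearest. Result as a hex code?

#411296 is rgb(65, 18, 150).
Lerp each channel 20% toward 255:
  R: 65 + 0.2×(255−65) = 65 + 38 = 103 → 103
  G: 18 + 0.2×(255−18) = 18 + 47.4 = 65.4 → 65
  B: 150 + 21 = 171 → 171
rgb(103, 65, 171) = #6741ab.

#6741ab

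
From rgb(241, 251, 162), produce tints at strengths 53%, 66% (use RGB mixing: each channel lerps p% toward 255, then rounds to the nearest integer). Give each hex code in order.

#F8FDD3, #FAFEDF

53%: (241 + 7.42 = 248.42→248, 251 + 2.12 = 253.12→253, 162 + 49.29 = 211.29→211) → #F8FDD3
66%: (241 + 9.24 = 250.24→250, 251 + 2.64 = 253.64→254, 162 + 61.38 = 223.38→223) → #FAFEDF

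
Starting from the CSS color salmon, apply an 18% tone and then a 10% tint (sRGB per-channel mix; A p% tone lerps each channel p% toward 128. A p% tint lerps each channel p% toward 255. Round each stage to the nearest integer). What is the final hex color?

CSS salmon is rgb(250, 128, 114).
Per channel, c → c + 0.18(128 − c):
  R: 250 − 21.96 = 228.04 → 228
  G: 128 + 0 = 128 → 128
  B: 114 + 0.18×(128−114) = 114 + 2.52 = 116.52 → 117
After the tone: rgb(228, 128, 117) = #e48075.
A 10% tint moves each channel 10% toward 255:
  R: 228 + 0.1×(255−228) = 228 + 2.7 = 230.7 → 231
  G: 128 + 12.7 = 140.7 → 141
  B: 117 + 0.1×(255−117) = 117 + 13.8 = 130.8 → 131
rgb(231, 141, 131) = #e78d83.

#e78d83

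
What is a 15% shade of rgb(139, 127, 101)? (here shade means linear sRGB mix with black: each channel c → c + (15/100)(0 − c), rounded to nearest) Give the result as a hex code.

#766c56

Lerp each channel 15% toward 0:
  R: 139 + 0.15×(0−139) = 139 − 20.85 = 118.15 → 118
  G: 127 + 0.15×(0−127) = 127 − 19.05 = 107.95 → 108
  B: 101 − 15.15 = 85.85 → 86
rgb(118, 108, 86) = #766c56.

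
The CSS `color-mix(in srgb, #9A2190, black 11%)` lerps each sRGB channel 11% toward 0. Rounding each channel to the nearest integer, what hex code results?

#9A2190 is rgb(154, 33, 144).
Per channel, c → c + 0.11(0 − c):
  R: 154 + 0.11×(0−154) = 154 − 16.94 = 137.06 → 137
  G: 33 + 0.11×(0−33) = 33 − 3.63 = 29.37 → 29
  B: 144 − 15.84 = 128.16 → 128
rgb(137, 29, 128) = #891D80.

#891D80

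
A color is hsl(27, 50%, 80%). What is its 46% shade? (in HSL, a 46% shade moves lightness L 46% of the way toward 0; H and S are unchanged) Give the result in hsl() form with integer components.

hsl(27, 50%, 43%)

L moves 46% from 80 toward 0: 80 − 36.8 = 43.2 → 43.
H and S are unchanged.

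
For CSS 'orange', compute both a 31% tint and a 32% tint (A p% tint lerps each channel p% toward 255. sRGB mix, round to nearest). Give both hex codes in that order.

#ffc14f, #ffc252

CSS orange is rgb(255, 165, 0).
31% tint:
  R: 255 + 0.31×(255−255) = 255 + 0 = 255 → 255
  G: 165 + 27.9 = 192.9 → 193
  B: 0 + 0.31×(255−0) = 0 + 79.05 = 79.05 → 79
  → #ffc14f
32% tint:
  R: 255 + 0 = 255 → 255
  G: 165 + 0.32×(255−165) = 165 + 28.8 = 193.8 → 194
  B: 0 + 0.32×(255−0) = 0 + 81.6 = 81.6 → 82
  → #ffc252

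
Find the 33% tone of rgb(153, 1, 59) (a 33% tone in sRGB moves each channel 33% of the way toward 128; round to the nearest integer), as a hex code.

Per channel, c → c + 0.33(128 − c):
  R: 153 + 0.33×(128−153) = 153 − 8.25 = 144.75 → 145
  G: 1 + 0.33×(128−1) = 1 + 41.91 = 42.91 → 43
  B: 59 + 0.33×(128−59) = 59 + 22.77 = 81.77 → 82
rgb(145, 43, 82) = #912B52.

#912B52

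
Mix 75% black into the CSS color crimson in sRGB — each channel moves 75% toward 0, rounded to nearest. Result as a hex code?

CSS crimson is rgb(220, 20, 60).
A 75% shade moves each channel 75% toward 0:
  R: 220 + 0.75×(0−220) = 220 − 165 = 55 → 55
  G: 20 + 0.75×(0−20) = 20 − 15 = 5 → 5
  B: 60 + 0.75×(0−60) = 60 − 45 = 15 → 15
rgb(55, 5, 15) = #37050F.

#37050F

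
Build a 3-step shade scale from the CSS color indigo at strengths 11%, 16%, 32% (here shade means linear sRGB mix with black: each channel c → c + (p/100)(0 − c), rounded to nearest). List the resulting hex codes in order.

CSS indigo is rgb(75, 0, 130).
11%: (75 − 8.25 = 66.75→67, 0→0, 130 − 14.3 = 115.7→116) → #430074
16%: (75 − 12 = 63→63, 0→0, 130 − 20.8 = 109.2→109) → #3F006D
32%: (75 − 24 = 51→51, 0→0, 130 − 41.6 = 88.4→88) → #330058

#430074, #3F006D, #330058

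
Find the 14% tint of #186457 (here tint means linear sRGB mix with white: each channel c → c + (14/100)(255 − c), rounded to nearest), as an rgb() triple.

#186457 is rgb(24, 100, 87).
Per channel, c → c + 0.14(255 − c):
  R: 24 + 0.14×(255−24) = 24 + 32.34 = 56.34 → 56
  G: 100 + 0.14×(255−100) = 100 + 21.7 = 121.7 → 122
  B: 87 + 23.52 = 110.52 → 111

rgb(56, 122, 111)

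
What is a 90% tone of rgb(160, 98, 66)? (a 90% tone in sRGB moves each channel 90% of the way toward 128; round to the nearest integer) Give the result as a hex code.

#837D7A

A 90% tone moves each channel 90% toward 128:
  R: 160 + 0.9×(128−160) = 160 − 28.8 = 131.2 → 131
  G: 98 + 27 = 125 → 125
  B: 66 + 0.9×(128−66) = 66 + 55.8 = 121.8 → 122
rgb(131, 125, 122) = #837D7A.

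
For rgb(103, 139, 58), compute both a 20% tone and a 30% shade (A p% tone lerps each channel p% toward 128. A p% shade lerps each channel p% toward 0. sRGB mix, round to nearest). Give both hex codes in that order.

#6C8948, #486129

20% tone:
  R: 103 + 0.2×(128−103) = 103 + 5 = 108 → 108
  G: 139 + 0.2×(128−139) = 139 − 2.2 = 136.8 → 137
  B: 58 + 0.2×(128−58) = 58 + 14 = 72 → 72
  → #6C8948
30% shade:
  R: 103 − 30.9 = 72.1 → 72
  G: 139 + 0.3×(0−139) = 139 − 41.7 = 97.3 → 97
  B: 58 + 0.3×(0−58) = 58 − 17.4 = 40.6 → 41
  → #486129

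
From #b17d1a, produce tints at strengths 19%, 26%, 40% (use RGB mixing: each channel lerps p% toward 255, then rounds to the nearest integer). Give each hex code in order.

#b17d1a is rgb(177, 125, 26).
19%: (177 + 14.82 = 191.82→192, 125 + 24.7 = 149.7→150, 26 + 43.51 = 69.51→70) → #c09646
26%: (177 + 20.28 = 197.28→197, 125 + 33.8 = 158.8→159, 26 + 59.54 = 85.54→86) → #c59f56
40%: (177 + 31.2 = 208.2→208, 125 + 52 = 177→177, 26 + 91.6 = 117.6→118) → #d0b176

#c09646, #c59f56, #d0b176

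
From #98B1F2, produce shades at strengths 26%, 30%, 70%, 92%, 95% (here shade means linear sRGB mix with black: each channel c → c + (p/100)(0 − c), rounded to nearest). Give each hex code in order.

#7083B3, #6A7CA9, #2E3549, #0C0E13, #08090C

#98B1F2 is rgb(152, 177, 242).
26%: (152 − 39.52 = 112.48→112, 177 − 46.02 = 130.98→131, 242 − 62.92 = 179.08→179) → #7083B3
30%: (152 − 45.6 = 106.4→106, 177 − 53.1 = 123.9→124, 242 − 72.6 = 169.4→169) → #6A7CA9
70%: (152 − 106.4 = 45.6→46, 177 − 123.9 = 53.1→53, 242 − 169.4 = 72.6→73) → #2E3549
92%: (152 − 139.84 = 12.16→12, 177 − 162.84 = 14.16→14, 242 − 222.64 = 19.36→19) → #0C0E13
95%: (152 − 144.4 = 7.6→8, 177 − 168.15 = 8.85→9, 242 − 229.9 = 12.1→12) → #08090C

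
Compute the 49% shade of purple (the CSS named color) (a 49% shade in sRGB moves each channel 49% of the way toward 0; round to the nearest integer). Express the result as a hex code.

#410041

CSS purple is rgb(128, 0, 128).
Per channel, c → c + 0.49(0 − c):
  R: 128 − 62.72 = 65.28 → 65
  G: 0 + 0 = 0 → 0
  B: 128 − 62.72 = 65.28 → 65
rgb(65, 0, 65) = #410041.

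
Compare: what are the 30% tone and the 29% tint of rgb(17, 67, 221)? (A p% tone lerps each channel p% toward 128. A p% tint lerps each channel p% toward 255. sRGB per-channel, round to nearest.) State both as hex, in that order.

30% tone:
  R: 17 + 33.3 = 50.3 → 50
  G: 67 + 0.3×(128−67) = 67 + 18.3 = 85.3 → 85
  B: 221 + 0.3×(128−221) = 221 − 27.9 = 193.1 → 193
  → #3255C1
29% tint:
  R: 17 + 0.29×(255−17) = 17 + 69.02 = 86.02 → 86
  G: 67 + 0.29×(255−67) = 67 + 54.52 = 121.52 → 122
  B: 221 + 0.29×(255−221) = 221 + 9.86 = 230.86 → 231
  → #567AE7

#3255C1, #567AE7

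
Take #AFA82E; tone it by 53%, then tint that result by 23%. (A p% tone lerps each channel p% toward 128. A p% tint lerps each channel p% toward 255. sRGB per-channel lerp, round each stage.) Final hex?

#AEAC7F

#AFA82E is rgb(175, 168, 46).
A 53% tone moves each channel 53% toward 128:
  R: 175 + 0.53×(128−175) = 175 − 24.91 = 150.09 → 150
  G: 168 + 0.53×(128−168) = 168 − 21.2 = 146.8 → 147
  B: 46 + 0.53×(128−46) = 46 + 43.46 = 89.46 → 89
After the tone: rgb(150, 147, 89) = #969359.
A 23% tint moves each channel 23% toward 255:
  R: 150 + 0.23×(255−150) = 150 + 24.15 = 174.15 → 174
  G: 147 + 0.23×(255−147) = 147 + 24.84 = 171.84 → 172
  B: 89 + 0.23×(255−89) = 89 + 38.18 = 127.18 → 127
rgb(174, 172, 127) = #AEAC7F.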